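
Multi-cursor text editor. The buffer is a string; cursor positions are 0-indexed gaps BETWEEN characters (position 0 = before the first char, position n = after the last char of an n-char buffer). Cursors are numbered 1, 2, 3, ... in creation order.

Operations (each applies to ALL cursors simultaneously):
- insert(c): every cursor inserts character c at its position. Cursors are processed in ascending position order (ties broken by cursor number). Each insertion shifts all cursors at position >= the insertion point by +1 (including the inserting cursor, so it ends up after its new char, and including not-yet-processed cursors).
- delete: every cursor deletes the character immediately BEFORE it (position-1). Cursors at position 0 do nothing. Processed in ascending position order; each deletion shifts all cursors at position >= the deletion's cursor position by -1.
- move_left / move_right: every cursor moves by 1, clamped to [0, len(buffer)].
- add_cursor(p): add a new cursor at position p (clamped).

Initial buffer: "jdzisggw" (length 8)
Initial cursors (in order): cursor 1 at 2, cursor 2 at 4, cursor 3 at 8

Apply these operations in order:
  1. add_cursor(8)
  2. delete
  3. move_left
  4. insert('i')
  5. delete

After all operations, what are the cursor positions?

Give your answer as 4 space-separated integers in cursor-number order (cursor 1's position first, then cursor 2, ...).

Answer: 0 1 3 3

Derivation:
After op 1 (add_cursor(8)): buffer="jdzisggw" (len 8), cursors c1@2 c2@4 c3@8 c4@8, authorship ........
After op 2 (delete): buffer="jzsg" (len 4), cursors c1@1 c2@2 c3@4 c4@4, authorship ....
After op 3 (move_left): buffer="jzsg" (len 4), cursors c1@0 c2@1 c3@3 c4@3, authorship ....
After op 4 (insert('i')): buffer="ijizsiig" (len 8), cursors c1@1 c2@3 c3@7 c4@7, authorship 1.2..34.
After op 5 (delete): buffer="jzsg" (len 4), cursors c1@0 c2@1 c3@3 c4@3, authorship ....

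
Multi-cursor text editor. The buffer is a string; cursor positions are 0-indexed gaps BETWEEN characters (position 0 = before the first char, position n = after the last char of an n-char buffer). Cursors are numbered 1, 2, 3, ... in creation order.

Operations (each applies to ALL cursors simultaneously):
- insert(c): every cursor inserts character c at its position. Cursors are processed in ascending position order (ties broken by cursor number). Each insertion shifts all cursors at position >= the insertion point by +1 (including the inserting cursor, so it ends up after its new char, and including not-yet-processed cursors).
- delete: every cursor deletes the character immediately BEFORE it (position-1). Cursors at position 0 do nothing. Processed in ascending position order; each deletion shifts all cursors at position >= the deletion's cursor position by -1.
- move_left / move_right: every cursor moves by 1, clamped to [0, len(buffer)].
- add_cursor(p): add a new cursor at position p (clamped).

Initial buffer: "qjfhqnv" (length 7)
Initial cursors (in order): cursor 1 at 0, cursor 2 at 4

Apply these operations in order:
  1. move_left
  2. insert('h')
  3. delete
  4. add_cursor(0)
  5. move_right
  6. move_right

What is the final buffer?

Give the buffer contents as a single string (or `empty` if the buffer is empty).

Answer: qjfhqnv

Derivation:
After op 1 (move_left): buffer="qjfhqnv" (len 7), cursors c1@0 c2@3, authorship .......
After op 2 (insert('h')): buffer="hqjfhhqnv" (len 9), cursors c1@1 c2@5, authorship 1...2....
After op 3 (delete): buffer="qjfhqnv" (len 7), cursors c1@0 c2@3, authorship .......
After op 4 (add_cursor(0)): buffer="qjfhqnv" (len 7), cursors c1@0 c3@0 c2@3, authorship .......
After op 5 (move_right): buffer="qjfhqnv" (len 7), cursors c1@1 c3@1 c2@4, authorship .......
After op 6 (move_right): buffer="qjfhqnv" (len 7), cursors c1@2 c3@2 c2@5, authorship .......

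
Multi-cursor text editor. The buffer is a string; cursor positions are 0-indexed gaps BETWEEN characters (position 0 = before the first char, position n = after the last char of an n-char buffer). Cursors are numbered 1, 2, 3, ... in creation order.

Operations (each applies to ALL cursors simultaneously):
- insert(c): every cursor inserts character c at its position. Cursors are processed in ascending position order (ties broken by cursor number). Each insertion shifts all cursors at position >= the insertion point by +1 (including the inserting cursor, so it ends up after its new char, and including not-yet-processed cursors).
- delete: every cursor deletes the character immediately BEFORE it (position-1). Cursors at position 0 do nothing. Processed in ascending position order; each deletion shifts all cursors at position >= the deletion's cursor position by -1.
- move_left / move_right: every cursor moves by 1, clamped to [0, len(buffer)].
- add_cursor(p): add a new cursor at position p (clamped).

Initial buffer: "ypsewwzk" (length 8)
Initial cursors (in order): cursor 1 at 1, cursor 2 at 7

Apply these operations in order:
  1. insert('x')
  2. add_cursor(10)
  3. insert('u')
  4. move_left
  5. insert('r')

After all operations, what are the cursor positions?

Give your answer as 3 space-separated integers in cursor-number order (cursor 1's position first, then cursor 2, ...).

Answer: 3 12 15

Derivation:
After op 1 (insert('x')): buffer="yxpsewwzxk" (len 10), cursors c1@2 c2@9, authorship .1......2.
After op 2 (add_cursor(10)): buffer="yxpsewwzxk" (len 10), cursors c1@2 c2@9 c3@10, authorship .1......2.
After op 3 (insert('u')): buffer="yxupsewwzxuku" (len 13), cursors c1@3 c2@11 c3@13, authorship .11......22.3
After op 4 (move_left): buffer="yxupsewwzxuku" (len 13), cursors c1@2 c2@10 c3@12, authorship .11......22.3
After op 5 (insert('r')): buffer="yxrupsewwzxrukru" (len 16), cursors c1@3 c2@12 c3@15, authorship .111......222.33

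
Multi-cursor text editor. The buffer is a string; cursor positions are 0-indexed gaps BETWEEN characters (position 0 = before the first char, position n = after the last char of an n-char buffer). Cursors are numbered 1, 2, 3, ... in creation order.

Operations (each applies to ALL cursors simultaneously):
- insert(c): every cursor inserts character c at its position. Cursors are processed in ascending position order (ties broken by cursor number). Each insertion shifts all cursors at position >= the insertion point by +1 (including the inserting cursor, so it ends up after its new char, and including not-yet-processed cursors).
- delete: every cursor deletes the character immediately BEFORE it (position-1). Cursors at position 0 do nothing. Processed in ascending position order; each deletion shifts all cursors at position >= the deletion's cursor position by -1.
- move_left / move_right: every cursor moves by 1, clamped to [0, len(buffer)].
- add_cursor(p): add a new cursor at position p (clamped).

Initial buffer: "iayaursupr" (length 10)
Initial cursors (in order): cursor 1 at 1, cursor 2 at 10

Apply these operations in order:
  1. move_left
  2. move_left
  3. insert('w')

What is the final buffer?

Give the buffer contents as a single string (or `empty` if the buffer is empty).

After op 1 (move_left): buffer="iayaursupr" (len 10), cursors c1@0 c2@9, authorship ..........
After op 2 (move_left): buffer="iayaursupr" (len 10), cursors c1@0 c2@8, authorship ..........
After op 3 (insert('w')): buffer="wiayaursuwpr" (len 12), cursors c1@1 c2@10, authorship 1........2..

Answer: wiayaursuwpr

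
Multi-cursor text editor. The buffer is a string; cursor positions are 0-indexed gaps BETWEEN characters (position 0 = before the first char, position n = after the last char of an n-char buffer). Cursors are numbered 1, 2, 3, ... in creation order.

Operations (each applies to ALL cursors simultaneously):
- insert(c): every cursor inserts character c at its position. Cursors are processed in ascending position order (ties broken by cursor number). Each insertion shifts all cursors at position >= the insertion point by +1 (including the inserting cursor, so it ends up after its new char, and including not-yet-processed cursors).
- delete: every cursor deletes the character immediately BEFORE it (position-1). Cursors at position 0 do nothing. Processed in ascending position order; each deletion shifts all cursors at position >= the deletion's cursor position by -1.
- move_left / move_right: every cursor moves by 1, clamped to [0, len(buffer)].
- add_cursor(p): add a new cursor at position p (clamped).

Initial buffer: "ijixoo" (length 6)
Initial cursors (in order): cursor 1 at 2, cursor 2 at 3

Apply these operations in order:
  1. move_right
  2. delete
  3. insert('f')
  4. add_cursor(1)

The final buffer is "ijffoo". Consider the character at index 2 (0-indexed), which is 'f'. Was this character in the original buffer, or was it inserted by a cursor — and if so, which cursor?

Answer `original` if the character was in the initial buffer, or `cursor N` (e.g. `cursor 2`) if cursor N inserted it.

After op 1 (move_right): buffer="ijixoo" (len 6), cursors c1@3 c2@4, authorship ......
After op 2 (delete): buffer="ijoo" (len 4), cursors c1@2 c2@2, authorship ....
After op 3 (insert('f')): buffer="ijffoo" (len 6), cursors c1@4 c2@4, authorship ..12..
After op 4 (add_cursor(1)): buffer="ijffoo" (len 6), cursors c3@1 c1@4 c2@4, authorship ..12..
Authorship (.=original, N=cursor N): . . 1 2 . .
Index 2: author = 1

Answer: cursor 1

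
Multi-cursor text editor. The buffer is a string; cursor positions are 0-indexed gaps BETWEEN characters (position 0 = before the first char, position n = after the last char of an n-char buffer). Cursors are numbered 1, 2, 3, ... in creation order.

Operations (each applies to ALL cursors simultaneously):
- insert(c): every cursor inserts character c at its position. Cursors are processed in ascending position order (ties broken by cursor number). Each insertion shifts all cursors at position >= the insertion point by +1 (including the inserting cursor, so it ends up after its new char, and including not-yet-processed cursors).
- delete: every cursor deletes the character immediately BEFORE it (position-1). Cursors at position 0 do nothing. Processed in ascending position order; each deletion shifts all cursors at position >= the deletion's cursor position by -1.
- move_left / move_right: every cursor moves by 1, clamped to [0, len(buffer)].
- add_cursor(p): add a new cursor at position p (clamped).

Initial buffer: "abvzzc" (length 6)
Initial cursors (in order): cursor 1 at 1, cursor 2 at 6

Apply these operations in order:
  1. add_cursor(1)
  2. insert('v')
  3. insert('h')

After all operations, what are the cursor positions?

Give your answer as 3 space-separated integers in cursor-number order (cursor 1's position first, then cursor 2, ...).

After op 1 (add_cursor(1)): buffer="abvzzc" (len 6), cursors c1@1 c3@1 c2@6, authorship ......
After op 2 (insert('v')): buffer="avvbvzzcv" (len 9), cursors c1@3 c3@3 c2@9, authorship .13.....2
After op 3 (insert('h')): buffer="avvhhbvzzcvh" (len 12), cursors c1@5 c3@5 c2@12, authorship .1313.....22

Answer: 5 12 5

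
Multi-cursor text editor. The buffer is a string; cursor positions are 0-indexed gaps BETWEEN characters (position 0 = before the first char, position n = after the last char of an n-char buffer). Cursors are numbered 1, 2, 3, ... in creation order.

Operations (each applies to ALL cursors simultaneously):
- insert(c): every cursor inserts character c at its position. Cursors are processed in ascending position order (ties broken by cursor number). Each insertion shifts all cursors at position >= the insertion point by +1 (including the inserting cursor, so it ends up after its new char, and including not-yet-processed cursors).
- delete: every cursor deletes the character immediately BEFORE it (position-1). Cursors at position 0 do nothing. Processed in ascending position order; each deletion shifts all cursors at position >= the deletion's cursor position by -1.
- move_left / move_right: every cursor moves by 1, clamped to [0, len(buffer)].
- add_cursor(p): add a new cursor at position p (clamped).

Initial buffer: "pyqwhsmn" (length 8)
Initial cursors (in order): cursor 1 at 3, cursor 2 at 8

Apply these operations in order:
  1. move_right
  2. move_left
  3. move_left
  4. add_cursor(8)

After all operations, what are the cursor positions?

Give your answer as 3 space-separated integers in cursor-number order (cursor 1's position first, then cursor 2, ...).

Answer: 2 6 8

Derivation:
After op 1 (move_right): buffer="pyqwhsmn" (len 8), cursors c1@4 c2@8, authorship ........
After op 2 (move_left): buffer="pyqwhsmn" (len 8), cursors c1@3 c2@7, authorship ........
After op 3 (move_left): buffer="pyqwhsmn" (len 8), cursors c1@2 c2@6, authorship ........
After op 4 (add_cursor(8)): buffer="pyqwhsmn" (len 8), cursors c1@2 c2@6 c3@8, authorship ........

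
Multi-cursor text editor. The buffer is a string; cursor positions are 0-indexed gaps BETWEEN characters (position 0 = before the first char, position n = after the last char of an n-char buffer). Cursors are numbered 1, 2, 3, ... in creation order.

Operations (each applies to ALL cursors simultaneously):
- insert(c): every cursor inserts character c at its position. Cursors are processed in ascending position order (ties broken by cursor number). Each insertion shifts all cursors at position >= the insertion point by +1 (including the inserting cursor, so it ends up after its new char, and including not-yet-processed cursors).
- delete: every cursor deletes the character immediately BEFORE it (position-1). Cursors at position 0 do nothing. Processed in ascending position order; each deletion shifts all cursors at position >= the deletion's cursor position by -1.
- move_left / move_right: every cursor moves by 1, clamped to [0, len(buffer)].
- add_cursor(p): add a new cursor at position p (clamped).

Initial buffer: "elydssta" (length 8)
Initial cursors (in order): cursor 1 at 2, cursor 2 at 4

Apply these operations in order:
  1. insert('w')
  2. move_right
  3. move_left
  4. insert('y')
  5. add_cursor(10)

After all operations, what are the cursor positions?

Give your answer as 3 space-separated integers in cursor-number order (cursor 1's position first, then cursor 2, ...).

Answer: 4 8 10

Derivation:
After op 1 (insert('w')): buffer="elwydwssta" (len 10), cursors c1@3 c2@6, authorship ..1..2....
After op 2 (move_right): buffer="elwydwssta" (len 10), cursors c1@4 c2@7, authorship ..1..2....
After op 3 (move_left): buffer="elwydwssta" (len 10), cursors c1@3 c2@6, authorship ..1..2....
After op 4 (insert('y')): buffer="elwyydwyssta" (len 12), cursors c1@4 c2@8, authorship ..11..22....
After op 5 (add_cursor(10)): buffer="elwyydwyssta" (len 12), cursors c1@4 c2@8 c3@10, authorship ..11..22....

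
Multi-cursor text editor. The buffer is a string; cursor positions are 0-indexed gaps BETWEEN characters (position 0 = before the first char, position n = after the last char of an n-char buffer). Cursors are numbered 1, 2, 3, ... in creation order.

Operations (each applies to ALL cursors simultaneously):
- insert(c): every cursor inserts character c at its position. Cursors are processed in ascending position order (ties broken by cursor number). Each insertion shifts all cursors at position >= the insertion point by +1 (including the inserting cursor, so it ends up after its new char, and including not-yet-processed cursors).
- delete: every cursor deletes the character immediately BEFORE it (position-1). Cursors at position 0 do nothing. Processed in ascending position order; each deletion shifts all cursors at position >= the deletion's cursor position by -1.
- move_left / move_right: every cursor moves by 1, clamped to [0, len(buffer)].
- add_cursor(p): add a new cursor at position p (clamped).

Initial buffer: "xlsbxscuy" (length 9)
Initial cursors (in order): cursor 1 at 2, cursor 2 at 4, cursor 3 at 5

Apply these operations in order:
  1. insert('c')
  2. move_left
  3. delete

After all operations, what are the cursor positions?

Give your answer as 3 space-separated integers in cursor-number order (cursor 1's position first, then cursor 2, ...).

Answer: 1 3 4

Derivation:
After op 1 (insert('c')): buffer="xlcsbcxcscuy" (len 12), cursors c1@3 c2@6 c3@8, authorship ..1..2.3....
After op 2 (move_left): buffer="xlcsbcxcscuy" (len 12), cursors c1@2 c2@5 c3@7, authorship ..1..2.3....
After op 3 (delete): buffer="xcsccscuy" (len 9), cursors c1@1 c2@3 c3@4, authorship .1.23....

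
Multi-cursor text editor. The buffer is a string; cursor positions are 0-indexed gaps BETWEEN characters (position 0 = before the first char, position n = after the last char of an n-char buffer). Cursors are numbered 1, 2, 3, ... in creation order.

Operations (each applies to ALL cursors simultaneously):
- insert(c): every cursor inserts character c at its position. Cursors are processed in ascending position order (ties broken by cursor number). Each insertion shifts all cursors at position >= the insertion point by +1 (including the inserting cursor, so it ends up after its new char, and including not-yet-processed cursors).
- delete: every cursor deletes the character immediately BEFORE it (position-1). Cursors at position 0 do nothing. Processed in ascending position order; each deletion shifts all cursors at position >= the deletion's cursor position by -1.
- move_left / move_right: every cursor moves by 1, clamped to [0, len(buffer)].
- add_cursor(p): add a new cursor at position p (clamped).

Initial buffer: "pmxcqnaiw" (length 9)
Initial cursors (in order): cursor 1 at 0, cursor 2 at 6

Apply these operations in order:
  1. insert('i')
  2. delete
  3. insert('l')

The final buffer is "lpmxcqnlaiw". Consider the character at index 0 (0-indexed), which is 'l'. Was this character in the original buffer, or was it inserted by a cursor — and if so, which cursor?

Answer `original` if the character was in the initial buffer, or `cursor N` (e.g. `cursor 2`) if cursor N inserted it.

Answer: cursor 1

Derivation:
After op 1 (insert('i')): buffer="ipmxcqniaiw" (len 11), cursors c1@1 c2@8, authorship 1......2...
After op 2 (delete): buffer="pmxcqnaiw" (len 9), cursors c1@0 c2@6, authorship .........
After op 3 (insert('l')): buffer="lpmxcqnlaiw" (len 11), cursors c1@1 c2@8, authorship 1......2...
Authorship (.=original, N=cursor N): 1 . . . . . . 2 . . .
Index 0: author = 1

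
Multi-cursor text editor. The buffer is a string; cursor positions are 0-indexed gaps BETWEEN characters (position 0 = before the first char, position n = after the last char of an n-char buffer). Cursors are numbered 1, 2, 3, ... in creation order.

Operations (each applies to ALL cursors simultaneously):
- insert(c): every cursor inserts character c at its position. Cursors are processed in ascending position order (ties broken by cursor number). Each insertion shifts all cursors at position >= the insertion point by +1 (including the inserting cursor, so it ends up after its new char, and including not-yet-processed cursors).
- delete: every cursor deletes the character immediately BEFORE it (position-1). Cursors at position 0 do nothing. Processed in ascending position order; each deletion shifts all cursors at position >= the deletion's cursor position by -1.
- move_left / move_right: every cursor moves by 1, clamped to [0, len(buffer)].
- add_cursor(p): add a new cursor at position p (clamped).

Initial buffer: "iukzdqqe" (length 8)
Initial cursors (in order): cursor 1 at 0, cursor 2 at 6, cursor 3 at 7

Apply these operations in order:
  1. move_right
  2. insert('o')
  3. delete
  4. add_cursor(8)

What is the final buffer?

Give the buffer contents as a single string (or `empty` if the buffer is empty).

After op 1 (move_right): buffer="iukzdqqe" (len 8), cursors c1@1 c2@7 c3@8, authorship ........
After op 2 (insert('o')): buffer="ioukzdqqoeo" (len 11), cursors c1@2 c2@9 c3@11, authorship .1......2.3
After op 3 (delete): buffer="iukzdqqe" (len 8), cursors c1@1 c2@7 c3@8, authorship ........
After op 4 (add_cursor(8)): buffer="iukzdqqe" (len 8), cursors c1@1 c2@7 c3@8 c4@8, authorship ........

Answer: iukzdqqe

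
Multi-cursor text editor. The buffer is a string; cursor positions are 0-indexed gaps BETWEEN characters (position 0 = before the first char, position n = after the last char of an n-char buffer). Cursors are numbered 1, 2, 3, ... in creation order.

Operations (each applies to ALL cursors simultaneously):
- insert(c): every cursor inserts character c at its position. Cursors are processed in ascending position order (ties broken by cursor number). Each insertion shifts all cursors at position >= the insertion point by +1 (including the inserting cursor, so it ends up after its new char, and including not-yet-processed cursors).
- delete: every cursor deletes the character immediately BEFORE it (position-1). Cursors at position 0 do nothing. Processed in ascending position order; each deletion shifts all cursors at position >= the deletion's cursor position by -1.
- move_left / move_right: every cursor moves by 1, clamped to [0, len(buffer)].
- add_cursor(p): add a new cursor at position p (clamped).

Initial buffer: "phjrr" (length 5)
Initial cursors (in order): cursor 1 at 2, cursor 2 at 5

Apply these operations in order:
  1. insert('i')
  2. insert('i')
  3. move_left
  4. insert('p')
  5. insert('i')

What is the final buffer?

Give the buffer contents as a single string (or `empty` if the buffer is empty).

Answer: phipiijrripii

Derivation:
After op 1 (insert('i')): buffer="phijrri" (len 7), cursors c1@3 c2@7, authorship ..1...2
After op 2 (insert('i')): buffer="phiijrrii" (len 9), cursors c1@4 c2@9, authorship ..11...22
After op 3 (move_left): buffer="phiijrrii" (len 9), cursors c1@3 c2@8, authorship ..11...22
After op 4 (insert('p')): buffer="phipijrripi" (len 11), cursors c1@4 c2@10, authorship ..111...222
After op 5 (insert('i')): buffer="phipiijrripii" (len 13), cursors c1@5 c2@12, authorship ..1111...2222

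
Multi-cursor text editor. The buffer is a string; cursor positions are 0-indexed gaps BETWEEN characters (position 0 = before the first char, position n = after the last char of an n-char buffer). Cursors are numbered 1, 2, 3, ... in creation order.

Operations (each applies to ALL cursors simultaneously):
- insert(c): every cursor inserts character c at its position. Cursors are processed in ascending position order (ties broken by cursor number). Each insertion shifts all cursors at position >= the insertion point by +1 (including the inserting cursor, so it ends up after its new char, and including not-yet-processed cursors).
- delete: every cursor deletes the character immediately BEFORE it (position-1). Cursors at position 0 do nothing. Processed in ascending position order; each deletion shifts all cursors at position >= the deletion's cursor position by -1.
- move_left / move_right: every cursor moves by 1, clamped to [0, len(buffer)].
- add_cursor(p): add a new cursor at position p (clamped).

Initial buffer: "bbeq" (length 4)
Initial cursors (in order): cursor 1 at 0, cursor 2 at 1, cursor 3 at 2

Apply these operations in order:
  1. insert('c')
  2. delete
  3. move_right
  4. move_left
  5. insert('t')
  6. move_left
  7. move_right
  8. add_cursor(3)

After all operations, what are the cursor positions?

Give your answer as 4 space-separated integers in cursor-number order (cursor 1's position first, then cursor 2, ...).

Answer: 1 3 5 3

Derivation:
After op 1 (insert('c')): buffer="cbcbceq" (len 7), cursors c1@1 c2@3 c3@5, authorship 1.2.3..
After op 2 (delete): buffer="bbeq" (len 4), cursors c1@0 c2@1 c3@2, authorship ....
After op 3 (move_right): buffer="bbeq" (len 4), cursors c1@1 c2@2 c3@3, authorship ....
After op 4 (move_left): buffer="bbeq" (len 4), cursors c1@0 c2@1 c3@2, authorship ....
After op 5 (insert('t')): buffer="tbtbteq" (len 7), cursors c1@1 c2@3 c3@5, authorship 1.2.3..
After op 6 (move_left): buffer="tbtbteq" (len 7), cursors c1@0 c2@2 c3@4, authorship 1.2.3..
After op 7 (move_right): buffer="tbtbteq" (len 7), cursors c1@1 c2@3 c3@5, authorship 1.2.3..
After op 8 (add_cursor(3)): buffer="tbtbteq" (len 7), cursors c1@1 c2@3 c4@3 c3@5, authorship 1.2.3..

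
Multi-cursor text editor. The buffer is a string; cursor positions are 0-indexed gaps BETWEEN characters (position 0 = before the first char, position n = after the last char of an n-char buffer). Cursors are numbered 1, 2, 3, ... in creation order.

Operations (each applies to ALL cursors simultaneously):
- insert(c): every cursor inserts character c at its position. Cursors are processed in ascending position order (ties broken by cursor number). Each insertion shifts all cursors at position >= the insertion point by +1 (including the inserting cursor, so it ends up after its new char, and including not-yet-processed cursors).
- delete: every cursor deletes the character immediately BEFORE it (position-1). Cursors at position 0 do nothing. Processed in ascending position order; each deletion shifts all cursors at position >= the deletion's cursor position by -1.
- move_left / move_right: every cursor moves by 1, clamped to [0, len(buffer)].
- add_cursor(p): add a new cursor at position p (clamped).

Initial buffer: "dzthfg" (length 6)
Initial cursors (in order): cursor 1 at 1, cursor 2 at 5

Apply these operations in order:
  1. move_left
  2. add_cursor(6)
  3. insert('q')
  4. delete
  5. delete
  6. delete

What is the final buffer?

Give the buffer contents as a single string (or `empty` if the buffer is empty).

Answer: dz

Derivation:
After op 1 (move_left): buffer="dzthfg" (len 6), cursors c1@0 c2@4, authorship ......
After op 2 (add_cursor(6)): buffer="dzthfg" (len 6), cursors c1@0 c2@4 c3@6, authorship ......
After op 3 (insert('q')): buffer="qdzthqfgq" (len 9), cursors c1@1 c2@6 c3@9, authorship 1....2..3
After op 4 (delete): buffer="dzthfg" (len 6), cursors c1@0 c2@4 c3@6, authorship ......
After op 5 (delete): buffer="dztf" (len 4), cursors c1@0 c2@3 c3@4, authorship ....
After op 6 (delete): buffer="dz" (len 2), cursors c1@0 c2@2 c3@2, authorship ..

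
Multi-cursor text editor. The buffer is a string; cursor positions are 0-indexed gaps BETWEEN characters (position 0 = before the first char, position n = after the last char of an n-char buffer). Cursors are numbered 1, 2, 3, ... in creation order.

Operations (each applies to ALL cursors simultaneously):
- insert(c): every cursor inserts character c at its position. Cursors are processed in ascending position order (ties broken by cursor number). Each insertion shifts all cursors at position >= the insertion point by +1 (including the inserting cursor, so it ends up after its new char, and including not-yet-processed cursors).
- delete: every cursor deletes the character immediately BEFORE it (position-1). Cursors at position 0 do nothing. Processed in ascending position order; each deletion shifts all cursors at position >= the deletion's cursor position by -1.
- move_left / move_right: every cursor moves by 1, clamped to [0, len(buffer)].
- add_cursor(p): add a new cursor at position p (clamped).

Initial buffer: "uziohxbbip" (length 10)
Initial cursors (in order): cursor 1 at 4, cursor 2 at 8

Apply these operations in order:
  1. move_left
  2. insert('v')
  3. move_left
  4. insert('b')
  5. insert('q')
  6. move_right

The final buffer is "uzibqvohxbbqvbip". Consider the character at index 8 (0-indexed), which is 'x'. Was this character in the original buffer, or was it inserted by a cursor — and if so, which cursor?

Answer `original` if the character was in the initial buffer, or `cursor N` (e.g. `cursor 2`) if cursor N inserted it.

After op 1 (move_left): buffer="uziohxbbip" (len 10), cursors c1@3 c2@7, authorship ..........
After op 2 (insert('v')): buffer="uzivohxbvbip" (len 12), cursors c1@4 c2@9, authorship ...1....2...
After op 3 (move_left): buffer="uzivohxbvbip" (len 12), cursors c1@3 c2@8, authorship ...1....2...
After op 4 (insert('b')): buffer="uzibvohxbbvbip" (len 14), cursors c1@4 c2@10, authorship ...11....22...
After op 5 (insert('q')): buffer="uzibqvohxbbqvbip" (len 16), cursors c1@5 c2@12, authorship ...111....222...
After op 6 (move_right): buffer="uzibqvohxbbqvbip" (len 16), cursors c1@6 c2@13, authorship ...111....222...
Authorship (.=original, N=cursor N): . . . 1 1 1 . . . . 2 2 2 . . .
Index 8: author = original

Answer: original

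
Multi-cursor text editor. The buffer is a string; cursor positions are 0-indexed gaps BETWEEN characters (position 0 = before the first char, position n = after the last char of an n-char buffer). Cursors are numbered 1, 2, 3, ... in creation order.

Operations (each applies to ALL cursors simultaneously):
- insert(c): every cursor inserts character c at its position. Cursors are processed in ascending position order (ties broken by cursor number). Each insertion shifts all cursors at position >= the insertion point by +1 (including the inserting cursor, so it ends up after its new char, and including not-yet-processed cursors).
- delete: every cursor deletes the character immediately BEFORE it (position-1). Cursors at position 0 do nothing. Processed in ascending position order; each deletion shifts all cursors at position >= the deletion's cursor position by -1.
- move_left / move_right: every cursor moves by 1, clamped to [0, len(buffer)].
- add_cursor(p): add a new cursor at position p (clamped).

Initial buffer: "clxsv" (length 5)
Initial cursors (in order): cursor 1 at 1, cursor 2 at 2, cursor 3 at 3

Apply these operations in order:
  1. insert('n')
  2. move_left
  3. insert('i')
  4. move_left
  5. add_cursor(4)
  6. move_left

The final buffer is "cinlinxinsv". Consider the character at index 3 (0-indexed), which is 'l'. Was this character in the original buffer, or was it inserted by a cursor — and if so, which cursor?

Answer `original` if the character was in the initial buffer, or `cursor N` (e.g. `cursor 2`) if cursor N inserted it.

Answer: original

Derivation:
After op 1 (insert('n')): buffer="cnlnxnsv" (len 8), cursors c1@2 c2@4 c3@6, authorship .1.2.3..
After op 2 (move_left): buffer="cnlnxnsv" (len 8), cursors c1@1 c2@3 c3@5, authorship .1.2.3..
After op 3 (insert('i')): buffer="cinlinxinsv" (len 11), cursors c1@2 c2@5 c3@8, authorship .11.22.33..
After op 4 (move_left): buffer="cinlinxinsv" (len 11), cursors c1@1 c2@4 c3@7, authorship .11.22.33..
After op 5 (add_cursor(4)): buffer="cinlinxinsv" (len 11), cursors c1@1 c2@4 c4@4 c3@7, authorship .11.22.33..
After op 6 (move_left): buffer="cinlinxinsv" (len 11), cursors c1@0 c2@3 c4@3 c3@6, authorship .11.22.33..
Authorship (.=original, N=cursor N): . 1 1 . 2 2 . 3 3 . .
Index 3: author = original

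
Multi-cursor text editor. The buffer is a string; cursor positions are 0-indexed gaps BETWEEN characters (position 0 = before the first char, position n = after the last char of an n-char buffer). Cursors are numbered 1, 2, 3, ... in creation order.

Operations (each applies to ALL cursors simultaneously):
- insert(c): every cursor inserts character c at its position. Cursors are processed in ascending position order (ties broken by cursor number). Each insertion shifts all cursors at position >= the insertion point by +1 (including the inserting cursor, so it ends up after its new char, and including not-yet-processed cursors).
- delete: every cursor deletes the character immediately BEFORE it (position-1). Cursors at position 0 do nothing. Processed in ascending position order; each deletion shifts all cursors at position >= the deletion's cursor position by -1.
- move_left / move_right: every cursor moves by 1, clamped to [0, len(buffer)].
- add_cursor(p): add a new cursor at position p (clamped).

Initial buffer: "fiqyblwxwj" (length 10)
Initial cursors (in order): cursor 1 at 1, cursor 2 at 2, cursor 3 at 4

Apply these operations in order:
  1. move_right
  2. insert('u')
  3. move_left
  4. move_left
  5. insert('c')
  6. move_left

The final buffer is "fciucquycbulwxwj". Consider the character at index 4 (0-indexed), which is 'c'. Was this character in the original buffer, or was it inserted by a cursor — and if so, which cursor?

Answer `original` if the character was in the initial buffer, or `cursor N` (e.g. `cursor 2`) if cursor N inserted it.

After op 1 (move_right): buffer="fiqyblwxwj" (len 10), cursors c1@2 c2@3 c3@5, authorship ..........
After op 2 (insert('u')): buffer="fiuquybulwxwj" (len 13), cursors c1@3 c2@5 c3@8, authorship ..1.2..3.....
After op 3 (move_left): buffer="fiuquybulwxwj" (len 13), cursors c1@2 c2@4 c3@7, authorship ..1.2..3.....
After op 4 (move_left): buffer="fiuquybulwxwj" (len 13), cursors c1@1 c2@3 c3@6, authorship ..1.2..3.....
After op 5 (insert('c')): buffer="fciucquycbulwxwj" (len 16), cursors c1@2 c2@5 c3@9, authorship .1.12.2.3.3.....
After op 6 (move_left): buffer="fciucquycbulwxwj" (len 16), cursors c1@1 c2@4 c3@8, authorship .1.12.2.3.3.....
Authorship (.=original, N=cursor N): . 1 . 1 2 . 2 . 3 . 3 . . . . .
Index 4: author = 2

Answer: cursor 2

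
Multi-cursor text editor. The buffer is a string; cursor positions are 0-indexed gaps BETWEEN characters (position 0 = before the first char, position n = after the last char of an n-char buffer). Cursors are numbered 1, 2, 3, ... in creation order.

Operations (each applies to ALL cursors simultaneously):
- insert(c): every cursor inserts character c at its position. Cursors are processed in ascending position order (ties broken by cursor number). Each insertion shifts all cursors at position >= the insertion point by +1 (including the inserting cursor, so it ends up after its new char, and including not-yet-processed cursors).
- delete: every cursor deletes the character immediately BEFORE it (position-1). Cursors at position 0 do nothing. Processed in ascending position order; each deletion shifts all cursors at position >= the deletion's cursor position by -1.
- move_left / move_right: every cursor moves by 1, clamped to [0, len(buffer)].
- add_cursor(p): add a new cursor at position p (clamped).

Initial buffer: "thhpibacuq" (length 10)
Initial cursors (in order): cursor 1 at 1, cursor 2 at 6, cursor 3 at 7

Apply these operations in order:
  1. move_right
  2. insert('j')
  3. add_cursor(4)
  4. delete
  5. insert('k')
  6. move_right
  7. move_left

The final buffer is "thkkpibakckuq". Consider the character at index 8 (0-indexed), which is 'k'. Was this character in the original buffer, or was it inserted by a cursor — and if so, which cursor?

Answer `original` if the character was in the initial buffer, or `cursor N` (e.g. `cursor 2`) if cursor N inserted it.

Answer: cursor 2

Derivation:
After op 1 (move_right): buffer="thhpibacuq" (len 10), cursors c1@2 c2@7 c3@8, authorship ..........
After op 2 (insert('j')): buffer="thjhpibajcjuq" (len 13), cursors c1@3 c2@9 c3@11, authorship ..1.....2.3..
After op 3 (add_cursor(4)): buffer="thjhpibajcjuq" (len 13), cursors c1@3 c4@4 c2@9 c3@11, authorship ..1.....2.3..
After op 4 (delete): buffer="thpibacuq" (len 9), cursors c1@2 c4@2 c2@6 c3@7, authorship .........
After op 5 (insert('k')): buffer="thkkpibakckuq" (len 13), cursors c1@4 c4@4 c2@9 c3@11, authorship ..14....2.3..
After op 6 (move_right): buffer="thkkpibakckuq" (len 13), cursors c1@5 c4@5 c2@10 c3@12, authorship ..14....2.3..
After op 7 (move_left): buffer="thkkpibakckuq" (len 13), cursors c1@4 c4@4 c2@9 c3@11, authorship ..14....2.3..
Authorship (.=original, N=cursor N): . . 1 4 . . . . 2 . 3 . .
Index 8: author = 2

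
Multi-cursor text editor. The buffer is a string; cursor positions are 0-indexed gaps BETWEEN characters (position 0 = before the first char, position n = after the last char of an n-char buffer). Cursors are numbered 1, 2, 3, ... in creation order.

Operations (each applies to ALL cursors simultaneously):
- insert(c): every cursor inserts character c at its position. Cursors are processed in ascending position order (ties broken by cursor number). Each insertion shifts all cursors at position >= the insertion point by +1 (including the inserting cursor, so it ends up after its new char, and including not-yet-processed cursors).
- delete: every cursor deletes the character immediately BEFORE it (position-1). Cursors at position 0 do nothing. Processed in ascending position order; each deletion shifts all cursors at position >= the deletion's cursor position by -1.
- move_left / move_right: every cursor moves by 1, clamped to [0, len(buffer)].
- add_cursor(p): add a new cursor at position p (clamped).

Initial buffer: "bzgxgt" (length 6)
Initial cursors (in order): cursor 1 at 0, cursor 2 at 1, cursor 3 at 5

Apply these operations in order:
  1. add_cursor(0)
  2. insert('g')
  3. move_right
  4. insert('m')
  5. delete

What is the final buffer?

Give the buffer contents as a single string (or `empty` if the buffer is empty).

After op 1 (add_cursor(0)): buffer="bzgxgt" (len 6), cursors c1@0 c4@0 c2@1 c3@5, authorship ......
After op 2 (insert('g')): buffer="ggbgzgxggt" (len 10), cursors c1@2 c4@2 c2@4 c3@9, authorship 14.2....3.
After op 3 (move_right): buffer="ggbgzgxggt" (len 10), cursors c1@3 c4@3 c2@5 c3@10, authorship 14.2....3.
After op 4 (insert('m')): buffer="ggbmmgzmgxggtm" (len 14), cursors c1@5 c4@5 c2@8 c3@14, authorship 14.142.2...3.3
After op 5 (delete): buffer="ggbgzgxggt" (len 10), cursors c1@3 c4@3 c2@5 c3@10, authorship 14.2....3.

Answer: ggbgzgxggt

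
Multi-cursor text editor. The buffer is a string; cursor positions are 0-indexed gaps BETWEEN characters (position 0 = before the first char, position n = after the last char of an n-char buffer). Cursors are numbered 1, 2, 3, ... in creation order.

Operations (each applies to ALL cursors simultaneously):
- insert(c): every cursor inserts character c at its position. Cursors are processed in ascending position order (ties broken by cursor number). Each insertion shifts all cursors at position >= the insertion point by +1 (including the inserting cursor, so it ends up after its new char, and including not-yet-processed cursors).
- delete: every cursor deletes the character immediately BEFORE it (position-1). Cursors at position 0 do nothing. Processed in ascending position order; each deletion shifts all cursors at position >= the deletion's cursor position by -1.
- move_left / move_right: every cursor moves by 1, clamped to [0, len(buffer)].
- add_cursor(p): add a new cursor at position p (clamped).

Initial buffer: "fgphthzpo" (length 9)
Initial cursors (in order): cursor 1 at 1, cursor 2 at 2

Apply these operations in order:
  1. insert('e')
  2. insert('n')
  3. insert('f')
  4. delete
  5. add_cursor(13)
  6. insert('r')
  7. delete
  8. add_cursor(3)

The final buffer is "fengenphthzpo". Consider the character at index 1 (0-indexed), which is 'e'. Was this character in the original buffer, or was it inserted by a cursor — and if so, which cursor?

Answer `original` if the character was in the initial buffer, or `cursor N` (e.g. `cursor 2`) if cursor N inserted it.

Answer: cursor 1

Derivation:
After op 1 (insert('e')): buffer="fegephthzpo" (len 11), cursors c1@2 c2@4, authorship .1.2.......
After op 2 (insert('n')): buffer="fengenphthzpo" (len 13), cursors c1@3 c2@6, authorship .11.22.......
After op 3 (insert('f')): buffer="fenfgenfphthzpo" (len 15), cursors c1@4 c2@8, authorship .111.222.......
After op 4 (delete): buffer="fengenphthzpo" (len 13), cursors c1@3 c2@6, authorship .11.22.......
After op 5 (add_cursor(13)): buffer="fengenphthzpo" (len 13), cursors c1@3 c2@6 c3@13, authorship .11.22.......
After op 6 (insert('r')): buffer="fenrgenrphthzpor" (len 16), cursors c1@4 c2@8 c3@16, authorship .111.222.......3
After op 7 (delete): buffer="fengenphthzpo" (len 13), cursors c1@3 c2@6 c3@13, authorship .11.22.......
After op 8 (add_cursor(3)): buffer="fengenphthzpo" (len 13), cursors c1@3 c4@3 c2@6 c3@13, authorship .11.22.......
Authorship (.=original, N=cursor N): . 1 1 . 2 2 . . . . . . .
Index 1: author = 1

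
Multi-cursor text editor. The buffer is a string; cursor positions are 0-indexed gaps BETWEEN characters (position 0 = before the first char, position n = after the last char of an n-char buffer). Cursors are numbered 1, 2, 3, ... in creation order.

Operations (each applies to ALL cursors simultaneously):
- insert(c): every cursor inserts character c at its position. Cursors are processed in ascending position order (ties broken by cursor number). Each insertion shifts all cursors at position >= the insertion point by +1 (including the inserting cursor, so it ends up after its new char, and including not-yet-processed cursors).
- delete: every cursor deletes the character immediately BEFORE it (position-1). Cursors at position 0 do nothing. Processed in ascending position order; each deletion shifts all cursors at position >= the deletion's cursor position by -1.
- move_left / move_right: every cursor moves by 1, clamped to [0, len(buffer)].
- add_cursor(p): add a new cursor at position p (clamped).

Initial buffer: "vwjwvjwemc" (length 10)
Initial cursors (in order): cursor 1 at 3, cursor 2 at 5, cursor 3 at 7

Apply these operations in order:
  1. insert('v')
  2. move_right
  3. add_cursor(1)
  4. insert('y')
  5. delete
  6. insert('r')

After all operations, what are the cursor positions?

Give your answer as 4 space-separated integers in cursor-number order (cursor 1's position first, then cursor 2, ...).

After op 1 (insert('v')): buffer="vwjvwvvjwvemc" (len 13), cursors c1@4 c2@7 c3@10, authorship ...1..2..3...
After op 2 (move_right): buffer="vwjvwvvjwvemc" (len 13), cursors c1@5 c2@8 c3@11, authorship ...1..2..3...
After op 3 (add_cursor(1)): buffer="vwjvwvvjwvemc" (len 13), cursors c4@1 c1@5 c2@8 c3@11, authorship ...1..2..3...
After op 4 (insert('y')): buffer="vywjvwyvvjywveymc" (len 17), cursors c4@2 c1@7 c2@11 c3@15, authorship .4..1.1.2.2.3.3..
After op 5 (delete): buffer="vwjvwvvjwvemc" (len 13), cursors c4@1 c1@5 c2@8 c3@11, authorship ...1..2..3...
After op 6 (insert('r')): buffer="vrwjvwrvvjrwvermc" (len 17), cursors c4@2 c1@7 c2@11 c3@15, authorship .4..1.1.2.2.3.3..

Answer: 7 11 15 2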